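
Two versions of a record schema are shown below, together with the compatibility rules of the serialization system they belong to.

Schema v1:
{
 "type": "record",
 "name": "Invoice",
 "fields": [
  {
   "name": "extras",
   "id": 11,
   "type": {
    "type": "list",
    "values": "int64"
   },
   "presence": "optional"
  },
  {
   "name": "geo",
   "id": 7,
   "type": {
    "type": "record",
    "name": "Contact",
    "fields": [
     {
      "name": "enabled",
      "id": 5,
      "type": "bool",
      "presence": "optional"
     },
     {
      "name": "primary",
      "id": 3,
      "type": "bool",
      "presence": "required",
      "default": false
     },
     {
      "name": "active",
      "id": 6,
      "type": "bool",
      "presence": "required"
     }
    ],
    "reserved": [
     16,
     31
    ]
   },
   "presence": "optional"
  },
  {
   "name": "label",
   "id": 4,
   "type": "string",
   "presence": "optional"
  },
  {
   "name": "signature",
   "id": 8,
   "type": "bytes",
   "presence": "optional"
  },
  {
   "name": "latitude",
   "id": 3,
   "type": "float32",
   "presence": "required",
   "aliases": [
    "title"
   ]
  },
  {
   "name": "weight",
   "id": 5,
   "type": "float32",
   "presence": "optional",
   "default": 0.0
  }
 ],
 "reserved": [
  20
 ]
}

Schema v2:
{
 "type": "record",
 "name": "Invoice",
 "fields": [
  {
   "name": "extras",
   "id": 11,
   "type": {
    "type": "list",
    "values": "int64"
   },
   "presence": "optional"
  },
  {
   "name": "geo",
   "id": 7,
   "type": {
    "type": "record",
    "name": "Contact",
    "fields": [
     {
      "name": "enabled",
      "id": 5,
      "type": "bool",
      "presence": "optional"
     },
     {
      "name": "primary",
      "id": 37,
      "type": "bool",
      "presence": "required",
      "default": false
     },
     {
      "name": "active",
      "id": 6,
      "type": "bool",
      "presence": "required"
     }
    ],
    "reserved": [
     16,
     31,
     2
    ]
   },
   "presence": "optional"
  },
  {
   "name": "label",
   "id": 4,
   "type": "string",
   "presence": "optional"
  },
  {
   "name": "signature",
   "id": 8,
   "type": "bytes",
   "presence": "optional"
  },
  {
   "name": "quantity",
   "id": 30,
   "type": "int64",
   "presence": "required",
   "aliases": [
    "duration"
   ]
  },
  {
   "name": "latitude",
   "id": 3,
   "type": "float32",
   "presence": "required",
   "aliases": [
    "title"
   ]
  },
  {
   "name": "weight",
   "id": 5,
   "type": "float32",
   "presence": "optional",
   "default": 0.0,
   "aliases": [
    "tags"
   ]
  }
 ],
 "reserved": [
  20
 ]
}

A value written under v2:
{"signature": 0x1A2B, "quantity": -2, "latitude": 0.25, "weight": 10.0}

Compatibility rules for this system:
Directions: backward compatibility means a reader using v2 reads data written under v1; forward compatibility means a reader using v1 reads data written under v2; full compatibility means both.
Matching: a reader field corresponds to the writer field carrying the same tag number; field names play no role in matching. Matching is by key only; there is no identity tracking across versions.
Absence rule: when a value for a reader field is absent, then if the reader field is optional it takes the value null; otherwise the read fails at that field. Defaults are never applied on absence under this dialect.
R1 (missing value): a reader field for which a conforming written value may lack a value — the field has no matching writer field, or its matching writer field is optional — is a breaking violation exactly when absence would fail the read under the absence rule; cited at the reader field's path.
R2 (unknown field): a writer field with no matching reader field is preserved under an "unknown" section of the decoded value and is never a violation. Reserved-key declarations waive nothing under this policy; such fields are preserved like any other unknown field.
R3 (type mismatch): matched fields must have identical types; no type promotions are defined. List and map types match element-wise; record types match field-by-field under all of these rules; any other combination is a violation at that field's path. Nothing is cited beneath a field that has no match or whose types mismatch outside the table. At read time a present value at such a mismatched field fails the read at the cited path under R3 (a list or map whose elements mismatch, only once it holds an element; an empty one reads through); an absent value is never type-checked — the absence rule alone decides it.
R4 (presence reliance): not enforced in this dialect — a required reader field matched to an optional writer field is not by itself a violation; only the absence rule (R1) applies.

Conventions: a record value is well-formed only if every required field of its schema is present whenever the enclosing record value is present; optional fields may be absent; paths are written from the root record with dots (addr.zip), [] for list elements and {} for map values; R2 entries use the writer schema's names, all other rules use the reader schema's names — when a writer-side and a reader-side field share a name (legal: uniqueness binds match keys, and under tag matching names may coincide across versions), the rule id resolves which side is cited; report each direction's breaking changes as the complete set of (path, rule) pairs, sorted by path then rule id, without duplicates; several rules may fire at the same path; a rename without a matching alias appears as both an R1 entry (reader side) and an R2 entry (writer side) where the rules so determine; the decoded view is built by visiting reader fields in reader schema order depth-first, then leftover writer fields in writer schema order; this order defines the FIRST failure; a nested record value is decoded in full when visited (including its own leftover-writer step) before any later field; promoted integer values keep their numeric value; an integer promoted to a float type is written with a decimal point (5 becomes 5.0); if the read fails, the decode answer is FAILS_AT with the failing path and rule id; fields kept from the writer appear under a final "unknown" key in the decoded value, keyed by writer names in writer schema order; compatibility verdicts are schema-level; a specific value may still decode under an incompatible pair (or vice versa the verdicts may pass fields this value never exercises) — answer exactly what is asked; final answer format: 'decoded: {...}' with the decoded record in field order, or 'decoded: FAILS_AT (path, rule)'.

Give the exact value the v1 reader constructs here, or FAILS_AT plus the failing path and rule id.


the writer's type comes first in each Invoice pair
decode walk for Invoice under reader schema v1:
  extras := null (missing; optional => null)
  geo := null (missing; optional => null)
  label := null (missing; optional => null)
  signature := 0x1A2B
  latitude := 0.25
  weight := 10.0
  writer quantity: kept under "unknown"
  => decoded: {"extras": null, "geo": null, "label": null, "signature": 0x1A2B, "latitude": 0.25, "weight": 10.0, "unknown": {"quantity": -2}}
remaining Invoice differences; none change what is asked:
  field primary in record Contact: tag 3 changed to 37 -> a verdict-level change on Invoice — the shown value reads the same

decoded: {"extras": null, "geo": null, "label": null, "signature": 0x1A2B, "latitude": 0.25, "weight": 10.0, "unknown": {"quantity": -2}}


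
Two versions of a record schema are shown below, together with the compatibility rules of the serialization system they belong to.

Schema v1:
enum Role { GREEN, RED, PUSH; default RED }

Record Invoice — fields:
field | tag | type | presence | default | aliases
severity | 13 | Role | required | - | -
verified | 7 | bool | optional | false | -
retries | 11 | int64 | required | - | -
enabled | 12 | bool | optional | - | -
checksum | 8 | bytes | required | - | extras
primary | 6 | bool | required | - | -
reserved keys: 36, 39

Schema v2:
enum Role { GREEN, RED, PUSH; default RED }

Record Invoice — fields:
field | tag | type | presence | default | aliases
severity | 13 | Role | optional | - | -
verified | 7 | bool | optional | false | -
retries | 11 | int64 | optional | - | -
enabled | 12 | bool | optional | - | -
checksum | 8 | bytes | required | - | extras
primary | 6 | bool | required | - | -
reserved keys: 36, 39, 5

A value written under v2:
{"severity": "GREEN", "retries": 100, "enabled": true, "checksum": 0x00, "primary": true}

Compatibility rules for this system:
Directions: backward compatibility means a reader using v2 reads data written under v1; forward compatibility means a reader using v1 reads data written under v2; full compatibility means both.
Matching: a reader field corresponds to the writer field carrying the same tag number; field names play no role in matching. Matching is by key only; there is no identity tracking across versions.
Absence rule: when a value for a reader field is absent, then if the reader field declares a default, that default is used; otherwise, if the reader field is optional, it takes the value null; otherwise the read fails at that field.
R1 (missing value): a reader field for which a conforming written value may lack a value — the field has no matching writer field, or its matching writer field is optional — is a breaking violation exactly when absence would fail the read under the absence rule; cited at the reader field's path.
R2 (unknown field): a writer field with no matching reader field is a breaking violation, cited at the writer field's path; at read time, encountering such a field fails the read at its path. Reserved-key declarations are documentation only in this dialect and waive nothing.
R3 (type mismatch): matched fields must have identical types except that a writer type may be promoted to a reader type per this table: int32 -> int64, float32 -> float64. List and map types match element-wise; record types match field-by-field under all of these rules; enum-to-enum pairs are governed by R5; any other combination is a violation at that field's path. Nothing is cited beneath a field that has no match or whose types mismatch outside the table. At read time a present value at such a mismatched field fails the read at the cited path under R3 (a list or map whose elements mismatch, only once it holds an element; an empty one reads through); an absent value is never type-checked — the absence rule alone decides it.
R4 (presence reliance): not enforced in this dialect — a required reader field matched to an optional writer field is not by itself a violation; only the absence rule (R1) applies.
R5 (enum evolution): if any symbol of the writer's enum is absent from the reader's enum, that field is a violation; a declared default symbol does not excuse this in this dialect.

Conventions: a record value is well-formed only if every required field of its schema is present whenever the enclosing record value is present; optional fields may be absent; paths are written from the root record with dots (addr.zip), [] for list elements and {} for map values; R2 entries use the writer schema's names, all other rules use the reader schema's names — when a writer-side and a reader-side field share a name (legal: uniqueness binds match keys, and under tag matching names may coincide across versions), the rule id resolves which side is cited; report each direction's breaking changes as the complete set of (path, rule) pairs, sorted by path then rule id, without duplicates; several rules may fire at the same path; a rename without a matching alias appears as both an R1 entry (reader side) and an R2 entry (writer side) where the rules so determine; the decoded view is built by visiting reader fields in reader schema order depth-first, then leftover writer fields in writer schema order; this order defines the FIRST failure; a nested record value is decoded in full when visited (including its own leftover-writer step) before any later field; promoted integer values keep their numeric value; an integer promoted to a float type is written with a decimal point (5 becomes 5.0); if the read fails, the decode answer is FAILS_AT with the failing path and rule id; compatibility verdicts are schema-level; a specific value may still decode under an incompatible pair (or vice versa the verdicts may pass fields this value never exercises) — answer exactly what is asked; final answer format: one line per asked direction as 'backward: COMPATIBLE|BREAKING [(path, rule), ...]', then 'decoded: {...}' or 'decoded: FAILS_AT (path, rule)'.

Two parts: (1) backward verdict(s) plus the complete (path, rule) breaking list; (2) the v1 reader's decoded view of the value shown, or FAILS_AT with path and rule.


the writer's type comes first in each Invoice pair
checking backward for Invoice: reader v2 against writer v1:
  severity <- severity (Role -> Role, writer required)
  verified <- verified (bool -> bool, writer optional)
  retries <- retries (int64 -> int64, writer required)
  enabled <- enabled (bool -> bool, writer optional)
  checksum <- checksum (bytes -> bytes, writer required)
  primary <- primary (bool -> bool, writer required)
  => backward verdict for Invoice: COMPATIBLE, no violations
migrating the Invoice value to v1:
  severity := "GREEN"
  verified := false (missing; default applied)
  retries := 100
  enabled := true
  checksum := 0x00
  primary := true
  => decoded: {"severity": "GREEN", "verified": false, "retries": 100, "enabled": true, "checksum": 0x00, "primary": true}
the rest of the Invoice diff is inert for this question:
  field retries in record Invoice: required changed to optional -> matters only for Invoice's forward compatibility — outside the asked direction
  field severity in record Invoice: required changed to optional -> matters only for Invoice's forward compatibility — outside the asked direction

backward: COMPATIBLE []; decoded: {"severity": "GREEN", "verified": false, "retries": 100, "enabled": true, "checksum": 0x00, "primary": true}


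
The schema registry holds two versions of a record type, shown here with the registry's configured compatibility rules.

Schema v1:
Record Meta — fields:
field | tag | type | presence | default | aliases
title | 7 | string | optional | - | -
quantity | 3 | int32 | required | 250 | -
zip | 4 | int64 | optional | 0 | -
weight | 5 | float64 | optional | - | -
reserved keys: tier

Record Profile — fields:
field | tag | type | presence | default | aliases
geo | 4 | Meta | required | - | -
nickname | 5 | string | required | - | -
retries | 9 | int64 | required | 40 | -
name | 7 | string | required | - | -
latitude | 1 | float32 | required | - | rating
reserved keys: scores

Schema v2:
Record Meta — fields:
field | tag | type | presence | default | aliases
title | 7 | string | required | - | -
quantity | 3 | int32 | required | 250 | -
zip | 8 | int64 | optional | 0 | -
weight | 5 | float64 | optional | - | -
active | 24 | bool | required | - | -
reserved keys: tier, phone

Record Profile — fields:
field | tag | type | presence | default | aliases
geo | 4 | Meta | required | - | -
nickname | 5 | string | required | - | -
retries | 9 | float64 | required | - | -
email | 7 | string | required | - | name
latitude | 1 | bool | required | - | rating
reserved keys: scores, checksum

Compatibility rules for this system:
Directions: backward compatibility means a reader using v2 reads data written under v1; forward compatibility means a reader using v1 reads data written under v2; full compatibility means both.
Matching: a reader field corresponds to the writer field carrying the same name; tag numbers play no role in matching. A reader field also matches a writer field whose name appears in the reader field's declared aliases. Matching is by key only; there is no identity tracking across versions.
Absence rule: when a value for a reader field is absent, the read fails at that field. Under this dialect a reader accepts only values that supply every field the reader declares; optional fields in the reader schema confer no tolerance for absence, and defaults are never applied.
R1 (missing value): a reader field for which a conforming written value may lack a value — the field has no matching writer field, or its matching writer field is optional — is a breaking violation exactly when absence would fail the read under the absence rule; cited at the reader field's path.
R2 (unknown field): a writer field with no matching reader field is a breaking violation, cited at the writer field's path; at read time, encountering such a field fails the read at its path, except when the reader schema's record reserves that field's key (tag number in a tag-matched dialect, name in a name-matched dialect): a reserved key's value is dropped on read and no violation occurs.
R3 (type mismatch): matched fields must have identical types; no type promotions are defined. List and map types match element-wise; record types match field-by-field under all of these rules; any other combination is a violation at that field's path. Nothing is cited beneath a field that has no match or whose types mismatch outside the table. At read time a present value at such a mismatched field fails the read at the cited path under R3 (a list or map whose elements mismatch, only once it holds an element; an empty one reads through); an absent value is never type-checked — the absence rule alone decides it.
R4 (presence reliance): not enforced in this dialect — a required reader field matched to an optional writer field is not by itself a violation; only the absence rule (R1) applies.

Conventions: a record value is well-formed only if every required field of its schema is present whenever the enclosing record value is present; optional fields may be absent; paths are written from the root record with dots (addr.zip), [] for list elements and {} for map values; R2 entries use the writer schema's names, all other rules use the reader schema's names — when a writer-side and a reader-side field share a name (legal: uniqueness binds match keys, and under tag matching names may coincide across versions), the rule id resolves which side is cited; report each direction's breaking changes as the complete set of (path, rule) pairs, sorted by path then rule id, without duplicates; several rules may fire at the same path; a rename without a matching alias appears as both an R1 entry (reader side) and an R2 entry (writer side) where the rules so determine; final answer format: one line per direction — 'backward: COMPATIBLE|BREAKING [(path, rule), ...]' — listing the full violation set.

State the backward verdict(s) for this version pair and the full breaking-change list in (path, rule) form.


arrows below run writer -> reader for Profile
backward pass over Profile, reader schema v2, writer schema v1:
  geo <- geo (Meta -> Meta, writer required)
  nickname <- nickname (string -> string, writer required)
  retries <- retries (int64 -> float64, writer required)
  email <- name (string -> string, writer required)
  latitude <- latitude (float32 -> bool, writer required)
  geo.title <- geo.title (string -> string, writer optional)
  geo.quantity <- geo.quantity (int32 -> int32, writer required)
  geo.zip <- geo.zip (int64 -> int64, writer optional)
  geo.weight <- geo.weight (float64 -> float64, writer optional)
  no writer field matches reader geo.active
  R1 fires at geo.active
  R1 fires at geo.title
  R1 fires at geo.weight
  R1 fires at geo.zip
  R3 fires at latitude
  R3 fires at retries
  => backward: BREAKING (6)
checking off the Profile differences that do not matter here:
  field zip in record Meta: tag 4 changed to 8 -> inert for the asked Profile verdict: nothing fires
  renamed field name to email in record Profile (alias name declared on the renamed field) -> matters only for Profile's forward compatibility — outside the asked direction
  field title in record Meta: optional changed to required -> matters only for Profile's forward compatibility — outside the asked direction

backward: BREAKING [(geo.active, R1), (geo.title, R1), (geo.weight, R1), (geo.zip, R1), (latitude, R3), (retries, R3)]


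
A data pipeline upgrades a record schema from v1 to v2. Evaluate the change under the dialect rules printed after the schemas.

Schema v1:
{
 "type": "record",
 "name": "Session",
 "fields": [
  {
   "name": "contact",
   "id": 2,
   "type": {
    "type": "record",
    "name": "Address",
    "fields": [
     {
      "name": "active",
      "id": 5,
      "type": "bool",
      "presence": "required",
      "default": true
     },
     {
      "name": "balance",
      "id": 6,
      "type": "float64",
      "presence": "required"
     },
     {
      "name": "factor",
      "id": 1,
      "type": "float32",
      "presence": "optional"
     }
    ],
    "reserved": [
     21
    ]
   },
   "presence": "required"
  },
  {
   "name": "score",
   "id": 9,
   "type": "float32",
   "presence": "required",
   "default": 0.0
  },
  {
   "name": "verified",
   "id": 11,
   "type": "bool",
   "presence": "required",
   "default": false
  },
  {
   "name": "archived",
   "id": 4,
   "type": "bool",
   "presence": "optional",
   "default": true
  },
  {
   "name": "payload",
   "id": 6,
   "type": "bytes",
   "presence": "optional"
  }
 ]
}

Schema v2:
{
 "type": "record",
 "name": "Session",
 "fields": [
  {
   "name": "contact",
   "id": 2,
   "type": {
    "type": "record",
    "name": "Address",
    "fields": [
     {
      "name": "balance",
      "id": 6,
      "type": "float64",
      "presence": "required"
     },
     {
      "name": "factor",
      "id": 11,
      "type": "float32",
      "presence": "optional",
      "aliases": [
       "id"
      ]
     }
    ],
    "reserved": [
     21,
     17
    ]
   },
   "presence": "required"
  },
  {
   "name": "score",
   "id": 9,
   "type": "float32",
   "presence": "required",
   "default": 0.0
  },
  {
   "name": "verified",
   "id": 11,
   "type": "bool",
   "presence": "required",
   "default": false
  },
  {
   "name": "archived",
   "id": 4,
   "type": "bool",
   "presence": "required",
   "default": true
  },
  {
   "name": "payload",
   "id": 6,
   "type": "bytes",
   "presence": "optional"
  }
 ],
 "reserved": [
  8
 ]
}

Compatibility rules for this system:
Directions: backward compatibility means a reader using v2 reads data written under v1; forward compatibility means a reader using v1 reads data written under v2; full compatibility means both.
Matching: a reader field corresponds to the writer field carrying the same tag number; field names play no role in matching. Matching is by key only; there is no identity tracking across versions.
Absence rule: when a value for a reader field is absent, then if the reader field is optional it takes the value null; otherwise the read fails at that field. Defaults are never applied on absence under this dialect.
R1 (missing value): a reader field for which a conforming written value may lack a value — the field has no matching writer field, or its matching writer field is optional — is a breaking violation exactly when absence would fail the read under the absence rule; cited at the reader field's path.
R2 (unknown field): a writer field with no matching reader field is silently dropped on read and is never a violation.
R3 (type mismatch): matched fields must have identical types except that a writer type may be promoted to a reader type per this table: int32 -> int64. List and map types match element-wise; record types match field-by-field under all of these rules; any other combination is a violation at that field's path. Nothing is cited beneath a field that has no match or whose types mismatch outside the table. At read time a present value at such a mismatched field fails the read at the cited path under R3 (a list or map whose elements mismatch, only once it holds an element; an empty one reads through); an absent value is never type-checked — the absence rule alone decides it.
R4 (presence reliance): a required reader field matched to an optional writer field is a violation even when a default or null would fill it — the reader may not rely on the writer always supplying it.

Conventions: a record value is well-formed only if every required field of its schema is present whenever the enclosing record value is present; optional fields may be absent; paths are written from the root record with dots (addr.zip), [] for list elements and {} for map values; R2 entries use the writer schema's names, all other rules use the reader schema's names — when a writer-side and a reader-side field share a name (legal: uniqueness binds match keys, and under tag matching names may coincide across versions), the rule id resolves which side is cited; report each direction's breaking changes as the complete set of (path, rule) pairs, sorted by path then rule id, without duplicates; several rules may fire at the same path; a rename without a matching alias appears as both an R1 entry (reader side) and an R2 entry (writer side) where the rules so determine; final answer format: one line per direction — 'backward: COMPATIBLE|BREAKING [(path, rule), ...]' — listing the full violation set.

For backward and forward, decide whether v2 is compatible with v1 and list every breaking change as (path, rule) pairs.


the writer's type comes first in each Session pair
backward pass over Session, reader schema v2, writer schema v1:
  contact: paired with writer contact (Address -> Address; writer required)
  score: paired with writer score (float32 -> float32; writer required)
  verified: paired with writer verified (bool -> bool; writer required)
  archived: paired with writer archived (bool -> bool; writer optional)
  payload: paired with writer payload (bytes -> bytes; writer optional)
  contact.balance: paired with writer contact.balance (float64 -> float64; writer required)
  contact.factor: no writer match
  writer contact.active: unknown to reader
  writer contact.factor: unknown to reader
  R1 fires at archived
  R4 fires at archived
  => backward: BREAKING (2)
forward pass over Session, reader schema v1, writer schema v2:
  contact: paired with writer contact (Address -> Address; writer required)
  score: paired with writer score (float32 -> float32; writer required)
  verified: paired with writer verified (bool -> bool; writer required)
  archived: paired with writer archived (bool -> bool; writer required)
  payload: paired with writer payload (bytes -> bytes; writer optional)
  contact.active: no writer match
  contact.balance: paired with writer contact.balance (float64 -> float64; writer required)
  contact.factor: no writer match
  writer contact.factor: unknown to reader
  R1 fires at contact.active
  => forward: BREAKING (1)

backward: BREAKING [(archived, R1), (archived, R4)]; forward: BREAKING [(contact.active, R1)]


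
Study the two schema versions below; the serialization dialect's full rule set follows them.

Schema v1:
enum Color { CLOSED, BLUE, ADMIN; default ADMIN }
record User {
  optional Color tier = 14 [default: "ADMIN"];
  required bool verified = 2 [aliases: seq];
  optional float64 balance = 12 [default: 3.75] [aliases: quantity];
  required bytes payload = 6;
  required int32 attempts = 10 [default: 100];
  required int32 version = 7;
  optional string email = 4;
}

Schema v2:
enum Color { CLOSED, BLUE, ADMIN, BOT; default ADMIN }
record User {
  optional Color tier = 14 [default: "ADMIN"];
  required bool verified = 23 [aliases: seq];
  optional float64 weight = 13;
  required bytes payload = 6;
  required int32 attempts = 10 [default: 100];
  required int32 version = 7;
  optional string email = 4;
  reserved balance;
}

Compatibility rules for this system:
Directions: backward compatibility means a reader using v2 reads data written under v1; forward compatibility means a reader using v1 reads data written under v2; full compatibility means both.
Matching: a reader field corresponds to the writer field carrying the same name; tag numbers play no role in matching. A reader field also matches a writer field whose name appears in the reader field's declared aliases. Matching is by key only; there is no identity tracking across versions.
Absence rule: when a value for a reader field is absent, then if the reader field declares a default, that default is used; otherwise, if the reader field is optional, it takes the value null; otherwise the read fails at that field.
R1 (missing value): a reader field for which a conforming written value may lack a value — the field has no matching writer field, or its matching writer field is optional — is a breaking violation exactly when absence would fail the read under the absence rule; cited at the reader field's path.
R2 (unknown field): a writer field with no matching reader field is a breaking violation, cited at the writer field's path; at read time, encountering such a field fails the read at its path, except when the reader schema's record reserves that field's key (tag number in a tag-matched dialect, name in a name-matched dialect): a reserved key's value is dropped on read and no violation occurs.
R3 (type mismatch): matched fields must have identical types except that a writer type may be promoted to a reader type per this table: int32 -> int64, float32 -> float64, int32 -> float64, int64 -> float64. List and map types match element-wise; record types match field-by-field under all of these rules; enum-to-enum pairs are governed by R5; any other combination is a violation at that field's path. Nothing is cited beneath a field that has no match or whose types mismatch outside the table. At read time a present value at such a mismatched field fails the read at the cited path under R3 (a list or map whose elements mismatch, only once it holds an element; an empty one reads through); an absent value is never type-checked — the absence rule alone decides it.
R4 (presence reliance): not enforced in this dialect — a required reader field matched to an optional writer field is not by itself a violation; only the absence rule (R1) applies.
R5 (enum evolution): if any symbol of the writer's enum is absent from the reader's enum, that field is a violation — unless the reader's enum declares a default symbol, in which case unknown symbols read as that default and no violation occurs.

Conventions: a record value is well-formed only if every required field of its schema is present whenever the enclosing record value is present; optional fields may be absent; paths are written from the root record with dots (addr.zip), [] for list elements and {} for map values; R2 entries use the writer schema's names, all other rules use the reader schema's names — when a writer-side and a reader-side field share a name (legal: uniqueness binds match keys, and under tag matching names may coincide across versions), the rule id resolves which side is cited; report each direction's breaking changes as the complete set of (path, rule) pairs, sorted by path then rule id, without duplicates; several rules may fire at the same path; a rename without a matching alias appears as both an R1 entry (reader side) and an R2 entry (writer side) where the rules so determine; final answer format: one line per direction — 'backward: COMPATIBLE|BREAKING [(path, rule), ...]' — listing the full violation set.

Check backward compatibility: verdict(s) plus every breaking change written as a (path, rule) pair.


arrows below run writer -> reader for User
backward analysis of User with v2 as reader and v1 as writer:
  Color -> Color, writer optional: tier aligns to tier
  bool -> bool, writer required: verified aligns to verified
  weight: no writer-side match
  bytes -> bytes, writer required: payload aligns to payload
  int32 -> int32, writer required: attempts aligns to attempts
  int32 -> int32, writer required: version aligns to version
  string -> string, writer optional: email aligns to email
  balance (writer side), unknown to reader
  nothing fires on User: backward is COMPATIBLE
the other User changes do not affect what is asked:
  added field weight to record User: optional float64, tag 13 (in v2 it sits immediately before payload) -> its effect on User is confined to the forward direction, not asked
  removed field balance from record User (its key "balance" joins the reserved list) -> fires no rule on User, leaving the asked answer as it is
  enum Color (field tier in record User): symbol BOT added -> fires no rule on User, leaving the asked answer as it is
  field verified in record User: tag 2 changed to 23 -> fires no rule on User, leaving the asked answer as it is

backward: COMPATIBLE []


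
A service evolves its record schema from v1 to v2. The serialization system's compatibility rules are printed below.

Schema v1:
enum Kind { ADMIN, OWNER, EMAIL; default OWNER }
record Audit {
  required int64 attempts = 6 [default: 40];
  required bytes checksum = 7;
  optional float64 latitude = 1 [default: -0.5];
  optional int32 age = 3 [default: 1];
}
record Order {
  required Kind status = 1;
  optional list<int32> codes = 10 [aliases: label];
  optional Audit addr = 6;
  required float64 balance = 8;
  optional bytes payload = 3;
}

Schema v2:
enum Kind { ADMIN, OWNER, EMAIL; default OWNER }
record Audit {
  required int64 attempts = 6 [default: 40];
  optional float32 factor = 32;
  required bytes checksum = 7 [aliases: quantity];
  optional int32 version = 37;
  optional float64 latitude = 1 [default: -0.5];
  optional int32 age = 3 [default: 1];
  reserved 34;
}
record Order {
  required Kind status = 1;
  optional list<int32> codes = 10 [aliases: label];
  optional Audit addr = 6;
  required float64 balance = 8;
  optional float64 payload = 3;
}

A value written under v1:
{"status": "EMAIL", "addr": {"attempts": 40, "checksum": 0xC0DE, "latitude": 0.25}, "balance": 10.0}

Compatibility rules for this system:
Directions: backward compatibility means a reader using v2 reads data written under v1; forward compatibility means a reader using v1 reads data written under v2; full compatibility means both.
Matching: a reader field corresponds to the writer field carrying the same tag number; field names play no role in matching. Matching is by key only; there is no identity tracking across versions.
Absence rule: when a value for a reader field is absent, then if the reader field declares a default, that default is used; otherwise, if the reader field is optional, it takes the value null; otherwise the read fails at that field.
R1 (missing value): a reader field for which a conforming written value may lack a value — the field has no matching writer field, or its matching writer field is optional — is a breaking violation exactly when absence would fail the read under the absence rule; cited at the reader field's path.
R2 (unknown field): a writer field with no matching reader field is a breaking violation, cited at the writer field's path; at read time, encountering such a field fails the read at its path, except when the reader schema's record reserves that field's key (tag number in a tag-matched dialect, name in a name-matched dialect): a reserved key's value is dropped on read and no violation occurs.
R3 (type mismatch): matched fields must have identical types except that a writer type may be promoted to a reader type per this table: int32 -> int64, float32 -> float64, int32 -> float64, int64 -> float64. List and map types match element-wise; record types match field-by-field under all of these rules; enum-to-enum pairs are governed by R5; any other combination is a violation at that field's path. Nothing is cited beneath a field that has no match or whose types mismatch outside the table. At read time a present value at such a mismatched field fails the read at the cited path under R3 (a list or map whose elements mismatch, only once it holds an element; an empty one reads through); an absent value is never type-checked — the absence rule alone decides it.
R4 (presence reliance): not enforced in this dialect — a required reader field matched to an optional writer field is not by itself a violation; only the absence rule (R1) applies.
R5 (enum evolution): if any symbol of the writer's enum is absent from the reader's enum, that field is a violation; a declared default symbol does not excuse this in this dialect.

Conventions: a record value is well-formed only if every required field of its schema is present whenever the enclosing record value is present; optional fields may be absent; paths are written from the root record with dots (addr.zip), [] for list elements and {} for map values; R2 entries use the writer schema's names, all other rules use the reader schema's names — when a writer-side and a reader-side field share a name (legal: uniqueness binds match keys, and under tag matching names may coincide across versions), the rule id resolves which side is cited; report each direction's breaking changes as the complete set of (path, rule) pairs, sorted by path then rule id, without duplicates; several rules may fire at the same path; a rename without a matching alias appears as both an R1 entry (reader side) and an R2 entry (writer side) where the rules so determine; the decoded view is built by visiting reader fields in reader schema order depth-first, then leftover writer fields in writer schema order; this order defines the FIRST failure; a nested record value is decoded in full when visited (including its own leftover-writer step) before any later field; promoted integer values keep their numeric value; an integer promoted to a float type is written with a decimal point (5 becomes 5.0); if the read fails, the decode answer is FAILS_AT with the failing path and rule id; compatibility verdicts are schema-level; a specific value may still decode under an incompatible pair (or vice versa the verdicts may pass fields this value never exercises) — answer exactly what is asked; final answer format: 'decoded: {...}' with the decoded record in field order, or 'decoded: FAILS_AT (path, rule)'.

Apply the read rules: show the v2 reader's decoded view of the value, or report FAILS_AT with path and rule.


decoded: {"status": "EMAIL", "codes": null, "addr": {"attempts": 40, "factor": null, "checksum": 0xC0DE, "version": null, "latitude": 0.25, "age": 1}, "balance": 10.0, "payload": null}

each type pair in Order: writer, then reader
migrating the Order value to v2:
  status := "EMAIL"
  codes := null (not supplied -> null)
  addr.attempts := 40
  addr.factor := null (not supplied -> null)
  addr.checksum := 0xC0DE
  addr.version := null (not supplied -> null)
  addr.latitude := 0.25
  addr.age := 1 (no value, default fills)
  balance := 10.0
  payload := null (not supplied -> null)
  => decoded: {"status": "EMAIL", "codes": null, "addr": {"attempts": 40, "factor": null, "checksum": 0xC0DE, "version": null, "latitude": 0.25, "age": 1}, "balance": 10.0, "payload": null}
the rest of the Order diff is inert for this question:
  field payload in record Order: type bytes changed to float64 -> matters for Order compatibility verdicts, not for this value's decode


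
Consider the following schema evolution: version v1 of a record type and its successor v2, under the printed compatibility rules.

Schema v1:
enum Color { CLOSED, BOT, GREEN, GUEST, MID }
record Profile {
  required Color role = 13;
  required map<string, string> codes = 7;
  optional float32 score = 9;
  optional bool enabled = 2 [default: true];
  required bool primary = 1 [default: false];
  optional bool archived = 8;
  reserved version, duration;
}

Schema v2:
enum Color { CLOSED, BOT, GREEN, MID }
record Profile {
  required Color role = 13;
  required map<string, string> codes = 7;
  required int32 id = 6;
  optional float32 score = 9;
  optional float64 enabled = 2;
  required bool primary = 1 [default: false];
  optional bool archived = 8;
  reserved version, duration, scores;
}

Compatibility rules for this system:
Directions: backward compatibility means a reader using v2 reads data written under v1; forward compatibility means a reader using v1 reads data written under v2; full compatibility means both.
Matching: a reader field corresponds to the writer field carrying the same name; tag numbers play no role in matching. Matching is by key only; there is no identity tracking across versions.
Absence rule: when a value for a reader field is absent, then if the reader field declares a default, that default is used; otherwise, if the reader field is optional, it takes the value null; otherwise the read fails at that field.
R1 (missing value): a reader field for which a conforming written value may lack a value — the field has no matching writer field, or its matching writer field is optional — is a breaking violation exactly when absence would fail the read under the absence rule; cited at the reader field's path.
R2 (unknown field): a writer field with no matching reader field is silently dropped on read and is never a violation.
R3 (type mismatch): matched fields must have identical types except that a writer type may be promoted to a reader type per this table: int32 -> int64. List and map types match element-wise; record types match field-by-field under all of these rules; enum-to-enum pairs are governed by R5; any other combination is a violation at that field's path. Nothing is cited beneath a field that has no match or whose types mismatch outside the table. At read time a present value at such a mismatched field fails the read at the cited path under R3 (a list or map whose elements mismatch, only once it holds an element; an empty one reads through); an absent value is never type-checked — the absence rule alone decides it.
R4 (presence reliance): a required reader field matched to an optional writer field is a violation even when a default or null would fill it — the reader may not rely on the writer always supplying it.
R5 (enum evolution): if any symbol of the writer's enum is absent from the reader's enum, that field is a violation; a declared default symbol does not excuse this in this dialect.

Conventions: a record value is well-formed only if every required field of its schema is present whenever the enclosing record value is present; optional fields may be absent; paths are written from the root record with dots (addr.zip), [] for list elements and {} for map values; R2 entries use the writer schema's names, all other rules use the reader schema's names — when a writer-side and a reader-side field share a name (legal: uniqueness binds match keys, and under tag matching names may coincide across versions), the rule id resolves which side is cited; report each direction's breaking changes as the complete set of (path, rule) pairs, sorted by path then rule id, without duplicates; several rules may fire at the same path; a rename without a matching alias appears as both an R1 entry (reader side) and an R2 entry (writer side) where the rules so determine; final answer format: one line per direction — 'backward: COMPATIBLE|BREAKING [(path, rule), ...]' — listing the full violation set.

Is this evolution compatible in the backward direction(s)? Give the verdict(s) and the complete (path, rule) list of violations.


arrows below run writer -> reader for Profile
backward for Profile (reader v2, writer v1):
  role: paired with writer role (Color -> Color; writer required)
  codes: paired with writer codes (map<string, string> -> map<string, string>; writer required)
  id: no writer match
  score: paired with writer score (float32 -> float32; writer optional)
  enabled: paired with writer enabled (bool -> float64; writer optional)
  primary: paired with writer primary (bool -> bool; writer required)
  archived: paired with writer archived (bool -> bool; writer optional)
  R3 fires at enabled
  R1 fires at id
  R5 fires at role
  => backward: BREAKING (3)

backward: BREAKING [(enabled, R3), (id, R1), (role, R5)]
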